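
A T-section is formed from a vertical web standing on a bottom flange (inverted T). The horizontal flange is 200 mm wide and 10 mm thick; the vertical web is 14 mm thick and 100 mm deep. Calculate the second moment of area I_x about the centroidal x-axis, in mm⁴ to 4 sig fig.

Treat the section as a set of non-overlapping primitives; coordinates are from the bounding-box lower-left.
Flange: 200 × 10, A = 2 000 mm², y = 5 mm, Ī = 16666.7 mm⁴.
Web: 14 × 100, A = 1 400 mm², y = 60 mm, Ī = 1 166 667 mm⁴.
Centroid: ȳ = ΣA·y / ΣA = 27.6471 mm.
Transfer each piece to the centroidal x-axis using Ī + A·d² with d = y − 27.6471:
  flange: d = -22.6471 mm → contributes +1 042 445 mm⁴
  web: d = 32.3529 mm → contributes +2 632 065 mm⁴
Total I = 3 674 510 mm⁴.

I_x ≈ 3.675 × 10⁶ mm⁴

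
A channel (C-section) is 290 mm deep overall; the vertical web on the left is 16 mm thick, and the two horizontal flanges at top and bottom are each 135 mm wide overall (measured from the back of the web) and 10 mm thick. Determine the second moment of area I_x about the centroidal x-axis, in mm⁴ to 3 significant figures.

Split into non-overlapping primitives; take the origin at the lower-left of the bounding box.
Web: 16 × 290, A = 4 640 mm², y = 145 mm, Ī = 32 518 667 mm⁴.
Top flange (beyond web): 119 × 10, A = 1 190 mm², y = 285 mm, Ī = 9916.7 mm⁴.
Bottom flange (beyond web): 119 × 10, A = 1 190 mm², y = 5 mm, Ī = 9916.7 mm⁴.
By symmetry the centroid is at mid-height, ȳ = 145 mm.
Transfer each piece to the centroidal x-axis using Ī + A·d² with d = y − 145:
  web: d = 0 mm → contributes +32 518 667 mm⁴
  top flange (beyond web): d = 140 mm → contributes +23 333 917 mm⁴
  bottom flange (beyond web): d = -140 mm → contributes +23 333 917 mm⁴
Total I = 79 186 500 mm⁴.

I_x ≈ 7.92 × 10⁷ mm⁴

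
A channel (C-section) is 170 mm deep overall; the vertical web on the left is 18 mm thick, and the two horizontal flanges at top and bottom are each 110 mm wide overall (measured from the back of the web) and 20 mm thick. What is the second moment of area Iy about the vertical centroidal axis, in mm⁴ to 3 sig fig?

Break the section into simple shapes (no overlaps), measuring from the bottom-left corner of the bounding box.
Web: 18 × 170, A = 3 060 mm², x = 9 mm, Ī = 82 620 mm⁴.
Top flange (beyond web): 92 × 20, A = 1 840 mm², x = 64 mm, Ī = 1 297 813 mm⁴.
Bottom flange (beyond web): 92 × 20, A = 1 840 mm², x = 64 mm, Ī = 1 297 813 mm⁴.
Centroid: x̄ = ΣA·x / ΣA = 39.03 mm.
Transfer each piece to the vertical centroidal axis using Ī + A·d² with d = x − 39.03:
  web: d = -30.03 mm → contributes +2 842 071 mm⁴
  top flange (beyond web): d = 24.97 mm → contributes +2 445 085 mm⁴
  bottom flange (beyond web): d = 24.97 mm → contributes +2 445 085 mm⁴
Total I = 7 732 241 mm⁴.

Iy ≈ 7.73 × 10⁶ mm⁴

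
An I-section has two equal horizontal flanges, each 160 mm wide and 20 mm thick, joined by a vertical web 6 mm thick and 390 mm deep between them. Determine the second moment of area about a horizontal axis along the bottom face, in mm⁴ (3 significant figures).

Decompose the section into non-overlapping parts with the origin at the bottom-left of its bounding rectangle.
Bottom flange: 160 × 20, A = 3 200 mm², y = 10 mm, Ī = 106 667 mm⁴.
Web: 6 × 390, A = 2 340 mm², y = 215 mm, Ī = 29 659 500 mm⁴.
Top flange: 160 × 20, A = 3 200 mm², y = 420 mm, Ī = 106 667 mm⁴.
Transfer each piece to a horizontal axis along the bottom face using Ī + A·d² with d = y − 0:
  bottom flange: d = 10 mm → contributes +426 667 mm⁴
  web: d = 215 mm → contributes +137 826 000 mm⁴
  top flange: d = 420 mm → contributes +564 586 667 mm⁴
Total I = 702 839 333 mm⁴.

I_base ≈ 7.03 × 10⁸ mm⁴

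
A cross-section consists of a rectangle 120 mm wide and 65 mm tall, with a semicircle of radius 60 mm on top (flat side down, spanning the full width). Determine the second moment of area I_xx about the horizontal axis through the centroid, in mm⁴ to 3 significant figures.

Break the section into simple shapes (no overlaps), measuring from the bottom-left corner of the bounding box.
Rectangular body: 120 × 65, A = 7 800 mm², y = 32.5 mm, Ī = 2 746 250 mm⁴.
Semicircular cap: semicircle r = 60, A = 5654.9 mm², y = 90.465 mm, Ī = 1 422 450 mm⁴.
Centroid: ȳ = ΣA·y / ΣA = 56.862 mm.
Transfer each piece to the horizontal axis through the centroid using Ī + A·d² with d = y − 56.862:
  rectangular body: d = -24.362 mm → contributes +7 375 484 mm⁴
  semicircular cap: d = 33.603 mm → contributes +7 807 751 mm⁴
Total I = 15 183 234 mm⁴.

I_xx ≈ 1.52 × 10⁷ mm⁴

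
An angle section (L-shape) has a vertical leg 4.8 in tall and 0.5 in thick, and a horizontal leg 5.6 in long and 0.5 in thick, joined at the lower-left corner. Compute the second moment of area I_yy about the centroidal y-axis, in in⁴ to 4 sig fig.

Decompose the section into non-overlapping parts with the origin at the bottom-left of its bounding rectangle.
Vertical leg: 0.5 × 4.8, A = 2.4 in², x = 0.25 in, Ī = 0.05 in⁴.
Horizontal leg (remainder): 5.1 × 0.5, A = 2.55 in², x = 3.05 in, Ī = 5.52713 in⁴.
Centroid: x̄ = ΣA·x / ΣA = 1.69242 in.
Transfer each piece to the centroidal y-axis using Ī + A·d² with d = x − 1.69242:
  vertical leg: d = -1.44242 in → contributes +5.04341 in⁴
  horizontal leg (remainder): d = 1.35758 in → contributes +10.2268 in⁴
Total I = 15.2702 in⁴.

I_yy ≈ 15.27 in⁴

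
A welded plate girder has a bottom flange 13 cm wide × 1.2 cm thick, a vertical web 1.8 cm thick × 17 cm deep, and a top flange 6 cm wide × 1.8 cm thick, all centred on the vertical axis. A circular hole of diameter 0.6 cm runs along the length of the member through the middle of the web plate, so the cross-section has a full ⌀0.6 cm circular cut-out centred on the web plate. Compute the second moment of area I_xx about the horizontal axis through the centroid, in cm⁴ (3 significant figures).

I_xx ≈ 2960 cm⁴

Split into non-overlapping primitives; take the origin at the lower-left of the bounding box.
Bottom plate: 13 × 1.2, A = 15.6 cm², y = 0.6 cm, Ī = 1.872 cm⁴.
Web plate: 1.8 × 17, A = 30.6 cm², y = 9.7 cm, Ī = 736.95 cm⁴.
Top plate: 6 × 1.8, A = 10.8 cm², y = 19.1 cm, Ī = 2.916 cm⁴.
Hole (subtracted): ⌀0.6, A = 0.28274 cm², y = 9.7 cm, Ī = 0.0063617 cm⁴.
Centroid: ȳ = ΣA·y / ΣA = 8.987 cm.
Transfer each piece to the horizontal axis through the centroid using Ī + A·d² with d = y − 8.987:
  bottom plate: d = -8.387 cm → contributes +1099.2 cm⁴
  web plate: d = 0.71301 cm → contributes +752.51 cm⁴
  top plate: d = 10.113 cm → contributes +1107.5 cm⁴
  hole: d = 0.71301 cm → contributes −0.1501 cm⁴
Total I = 2 959 cm⁴.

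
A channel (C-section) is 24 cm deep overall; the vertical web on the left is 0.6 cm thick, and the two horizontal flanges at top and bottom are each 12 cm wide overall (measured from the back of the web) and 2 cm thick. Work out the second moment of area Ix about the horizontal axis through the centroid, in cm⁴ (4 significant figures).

Ix ≈ 6224 cm⁴

Break the section into simple shapes (no overlaps), measuring from the bottom-left corner of the bounding box.
Web: 0.6 × 24, A = 14.4 cm², y = 12 cm, Ī = 691.2 cm⁴.
Top flange (beyond web): 11.4 × 2, A = 22.8 cm², y = 23 cm, Ī = 7.6 cm⁴.
Bottom flange (beyond web): 11.4 × 2, A = 22.8 cm², y = 1 cm, Ī = 7.6 cm⁴.
By symmetry the centroid is at mid-height, ȳ = 12 cm.
Transfer each piece to the horizontal axis through the centroid using Ī + A·d² with d = y − 12:
  web: d = 0 cm → contributes +691.2 cm⁴
  top flange (beyond web): d = 11 cm → contributes +2766.4 cm⁴
  bottom flange (beyond web): d = -11 cm → contributes +2766.4 cm⁴
Total I = 6 224 cm⁴.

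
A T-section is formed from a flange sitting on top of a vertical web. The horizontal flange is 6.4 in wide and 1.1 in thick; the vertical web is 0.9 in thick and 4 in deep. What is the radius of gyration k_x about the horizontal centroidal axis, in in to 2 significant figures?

k_x ≈ 1.4 in

Break the section into simple shapes (no overlaps), measuring from the bottom-left corner of the bounding box.
Flange: 6.4 × 1.1, A = 7.04 in², y = 4.55 in, Ī = 0.7099 in⁴.
Web: 0.9 × 4, A = 3.6 in², y = 2 in, Ī = 4.8 in⁴.
Centroid: ȳ = ΣA·y / ΣA = 3.687 in.
Transfer each piece to the horizontal centroidal axis using Ī + A·d² with d = y − 3.687:
  flange: d = 0.8628 in → contributes +5.95 in⁴
  web: d = -1.687 in → contributes +15.05 in⁴
Total I = 21 in⁴.
Radius of gyration: k = √(I/A) = √(21 / 10.64) = 1.405 in.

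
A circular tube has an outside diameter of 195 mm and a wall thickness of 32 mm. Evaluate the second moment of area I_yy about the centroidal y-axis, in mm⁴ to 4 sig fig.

I_yy ≈ 5.652 × 10⁷ mm⁴

Treat the section as a set of non-overlapping primitives; coordinates are from the bounding-box lower-left.
Outer circle: ⌀195, A = 29864.8 mm², x = 97.5 mm, Ī = 70 975 481 mm⁴.
Bore (subtracted): ⌀131, A = 13478.2 mm², x = 97.5 mm, Ī = 14 456 231 mm⁴.
By symmetry the centroid is at mid-width, x̄ = 97.5 mm.
All pieces are centred on the centroidal y-axis, so I = ΣĪ (holes subtracted) = 56 519 250 mm⁴.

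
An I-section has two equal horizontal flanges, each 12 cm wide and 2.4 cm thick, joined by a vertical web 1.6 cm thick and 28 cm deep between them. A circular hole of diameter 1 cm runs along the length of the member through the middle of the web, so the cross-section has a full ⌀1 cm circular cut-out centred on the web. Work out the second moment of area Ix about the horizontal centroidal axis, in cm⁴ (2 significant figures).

Ix ≈ 1.6 × 10⁴ cm⁴

Treat the section as a set of non-overlapping primitives; coordinates are from the bounding-box lower-left.
Bottom flange: 12 × 2.4, A = 28.8 cm², y = 1.2 cm, Ī = 13.82 cm⁴.
Web: 1.6 × 28, A = 44.8 cm², y = 16.4 cm, Ī = 2 927 cm⁴.
Top flange: 12 × 2.4, A = 28.8 cm², y = 31.6 cm, Ī = 13.82 cm⁴.
Hole (subtracted): ⌀1, A = 0.7854 cm², y = 16.4 cm, Ī = 0.04909 cm⁴.
By symmetry the centroid is at mid-height, ȳ = 16.4 cm.
Transfer each piece to the horizontal centroidal axis using Ī + A·d² with d = y − 16.4:
  bottom flange: d = -15.2 cm → contributes +6 668 cm⁴
  web: d = 0 cm → contributes +2 927 cm⁴
  top flange: d = 15.2 cm → contributes +6 668 cm⁴
  hole: d = 0 cm → contributes −0.04909 cm⁴
Total I = 16 262 cm⁴.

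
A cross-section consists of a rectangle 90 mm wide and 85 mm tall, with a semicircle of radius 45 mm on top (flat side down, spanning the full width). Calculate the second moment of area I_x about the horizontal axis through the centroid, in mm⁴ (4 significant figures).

Treat the section as a set of non-overlapping primitives; coordinates are from the bounding-box lower-left.
Rectangular body: 90 × 85, A = 7 650 mm², y = 42.5 mm, Ī = 4 605 938 mm⁴.
Semicircular cap: semicircle r = 45, A = 3180.86 mm², y = 104.099 mm, Ī = 450 072 mm⁴.
Centroid: ȳ = ΣA·y / ΣA = 60.5906 mm.
Transfer each piece to the horizontal axis through the centroid using Ī + A·d² with d = y − 60.5906:
  rectangular body: d = -18.0906 mm → contributes +7 109 548 mm⁴
  semicircular cap: d = 43.508 mm → contributes +6 471 275 mm⁴
Total I = 13 580 823 mm⁴.

I_x ≈ 1.358 × 10⁷ mm⁴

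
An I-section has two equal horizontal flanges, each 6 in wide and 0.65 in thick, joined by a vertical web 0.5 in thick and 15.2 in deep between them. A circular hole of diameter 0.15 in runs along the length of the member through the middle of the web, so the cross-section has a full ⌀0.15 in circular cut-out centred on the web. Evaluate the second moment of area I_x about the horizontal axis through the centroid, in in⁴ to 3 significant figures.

I_x ≈ 636 in⁴

Split into non-overlapping primitives; take the origin at the lower-left of the bounding box.
Bottom flange: 6 × 0.65, A = 3.9 in², y = 0.325 in, Ī = 0.13731 in⁴.
Web: 0.5 × 15.2, A = 7.6 in², y = 8.25 in, Ī = 146.33 in⁴.
Top flange: 6 × 0.65, A = 3.9 in², y = 16.175 in, Ī = 0.13731 in⁴.
Hole (subtracted): ⌀0.15, A = 0.017671 in², y = 8.25 in, Ī = 0.00002485 in⁴.
By symmetry the centroid is at mid-height, ȳ = 8.25 in.
Transfer each piece to the horizontal axis through the centroid using Ī + A·d² with d = y − 8.25:
  bottom flange: d = -7.925 in → contributes +245.08 in⁴
  web: d = 0 in → contributes +146.33 in⁴
  top flange: d = 7.925 in → contributes +245.08 in⁴
  hole: d = 0 in → contributes −0.00002485 in⁴
Total I = 636.48 in⁴.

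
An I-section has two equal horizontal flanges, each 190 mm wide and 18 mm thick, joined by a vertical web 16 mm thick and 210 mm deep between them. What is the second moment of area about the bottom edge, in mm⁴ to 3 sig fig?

Treat the section as a set of non-overlapping primitives; coordinates are from the bounding-box lower-left.
Bottom flange: 190 × 18, A = 3 420 mm², y = 9 mm, Ī = 92 340 mm⁴.
Web: 16 × 210, A = 3 360 mm², y = 123 mm, Ī = 12 348 000 mm⁴.
Top flange: 190 × 18, A = 3 420 mm², y = 237 mm, Ī = 92 340 mm⁴.
Transfer each piece to the base of the section using Ī + A·d² with d = y − 0:
  bottom flange: d = 9 mm → contributes +369 360 mm⁴
  web: d = 123 mm → contributes +63 181 440 mm⁴
  top flange: d = 237 mm → contributes +192 190 320 mm⁴
Total I = 255 741 120 mm⁴.

I_base ≈ 2.56 × 10⁸ mm⁴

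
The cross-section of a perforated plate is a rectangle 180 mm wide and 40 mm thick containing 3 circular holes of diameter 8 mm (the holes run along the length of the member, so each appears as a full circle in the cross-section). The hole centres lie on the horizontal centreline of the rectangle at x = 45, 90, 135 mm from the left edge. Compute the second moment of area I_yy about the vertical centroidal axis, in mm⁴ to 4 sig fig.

Break the section into simple shapes (no overlaps), measuring from the bottom-left corner of the bounding box.
Plate: 180 × 40, A = 7 200 mm², x = 90 mm, Ī = 19 440 000 mm⁴.
Hole 1 (subtracted): ⌀8, A = 50.2655 mm², x = 45 mm, Ī = 201.062 mm⁴.
Hole 2 (subtracted): ⌀8, A = 50.2655 mm², x = 90 mm, Ī = 201.062 mm⁴.
Hole 3 (subtracted): ⌀8, A = 50.2655 mm², x = 135 mm, Ī = 201.062 mm⁴.
By symmetry the centroid is at mid-width, x̄ = 90 mm.
Transfer each piece to the vertical centroidal axis using Ī + A·d² with d = x − 90:
  plate: d = 0 mm → contributes +19 440 000 mm⁴
  hole 1: d = -45 mm → contributes −101 989 mm⁴
  hole 2: d = 0 mm → contributes −201.062 mm⁴
  hole 3: d = 45 mm → contributes −101 989 mm⁴
Total I = 19 235 822 mm⁴.

I_yy ≈ 1.924 × 10⁷ mm⁴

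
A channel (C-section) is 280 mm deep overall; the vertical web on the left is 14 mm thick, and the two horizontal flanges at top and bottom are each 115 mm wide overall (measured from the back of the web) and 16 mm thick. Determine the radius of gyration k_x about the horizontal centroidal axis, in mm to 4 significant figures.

Decompose the section into non-overlapping parts with the origin at the bottom-left of its bounding rectangle.
Web: 14 × 280, A = 3 920 mm², y = 140 mm, Ī = 25 610 667 mm⁴.
Top flange (beyond web): 101 × 16, A = 1 616 mm², y = 272 mm, Ī = 34474.7 mm⁴.
Bottom flange (beyond web): 101 × 16, A = 1 616 mm², y = 8 mm, Ī = 34474.7 mm⁴.
By symmetry the centroid is at mid-height, ȳ = 140 mm.
Transfer each piece to the horizontal centroidal axis using Ī + A·d² with d = y − 140:
  web: d = 0 mm → contributes +25 610 667 mm⁴
  top flange (beyond web): d = 132 mm → contributes +28 191 659 mm⁴
  bottom flange (beyond web): d = -132 mm → contributes +28 191 659 mm⁴
Total I = 81 993 984 mm⁴.
Radius of gyration: k = √(I/A) = √(81 993 984 / 7 152) = 107.072 mm.

k_x ≈ 107.1 mm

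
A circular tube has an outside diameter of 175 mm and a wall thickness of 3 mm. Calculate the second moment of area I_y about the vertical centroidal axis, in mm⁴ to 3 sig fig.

Break the section into simple shapes (no overlaps), measuring from the bottom-left corner of the bounding box.
Outer circle: ⌀175, A = 24 053 mm², x = 87.5 mm, Ī = 46 038 598 mm⁴.
Bore (subtracted): ⌀169, A = 22 432 mm², x = 87.5 mm, Ī = 40 042 088 mm⁴.
By symmetry the centroid is at mid-width, x̄ = 87.5 mm.
All pieces are centred on the vertical centroidal axis, so I = ΣĪ (holes subtracted) = 5 996 510 mm⁴.

I_y ≈ 6.00 × 10⁶ mm⁴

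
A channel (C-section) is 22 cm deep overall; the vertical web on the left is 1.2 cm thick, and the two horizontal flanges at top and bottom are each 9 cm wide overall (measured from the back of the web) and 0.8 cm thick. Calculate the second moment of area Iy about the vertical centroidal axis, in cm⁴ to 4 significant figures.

Iy ≈ 238.0 cm⁴

Treat the section as a set of non-overlapping primitives; coordinates are from the bounding-box lower-left.
Web: 1.2 × 22, A = 26.4 cm², x = 0.6 cm, Ī = 3.168 cm⁴.
Top flange (beyond web): 7.8 × 0.8, A = 6.24 cm², x = 5.1 cm, Ī = 31.6368 cm⁴.
Bottom flange (beyond web): 7.8 × 0.8, A = 6.24 cm², x = 5.1 cm, Ī = 31.6368 cm⁴.
Centroid: x̄ = ΣA·x / ΣA = 2.04444 cm.
Transfer each piece to the vertical centroidal axis using Ī + A·d² with d = x − 2.04444:
  web: d = -1.44444 cm → contributes +58.2495 cm⁴
  top flange (beyond web): d = 3.05556 cm → contributes +89.8961 cm⁴
  bottom flange (beyond web): d = 3.05556 cm → contributes +89.8961 cm⁴
Total I = 238.042 cm⁴.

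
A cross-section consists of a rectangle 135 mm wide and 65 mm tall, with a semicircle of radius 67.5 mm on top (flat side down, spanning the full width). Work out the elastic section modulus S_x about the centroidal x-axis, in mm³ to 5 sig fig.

Treat the section as a set of non-overlapping primitives; coordinates are from the bounding-box lower-left.
Rectangular body: 135 × 65, A = 8 775 mm², y = 32.5 mm, Ī = 3 089 531 mm⁴.
Semicircular cap: semicircle r = 67.5, A = 7156.941 mm², y = 93.64789 mm, Ī = 2 278 490 mm⁴.
Centroid: ȳ = ΣA·y / ΣA = 59.96883 mm.
Transfer each piece to the centroidal x-axis using Ī + A·d² with d = y − 59.96883:
  rectangular body: d = -27.46883 mm → contributes +9 710 592 mm⁴
  semicircular cap: d = 33.67906 mm → contributes +10 396 457 mm⁴
Total I = 20 107 048 mm⁴.
Extreme fibre distance c = 72.53117 mm; S = I/c = 277219.4 mm³.

S_x ≈ 2.7722 × 10⁵ mm³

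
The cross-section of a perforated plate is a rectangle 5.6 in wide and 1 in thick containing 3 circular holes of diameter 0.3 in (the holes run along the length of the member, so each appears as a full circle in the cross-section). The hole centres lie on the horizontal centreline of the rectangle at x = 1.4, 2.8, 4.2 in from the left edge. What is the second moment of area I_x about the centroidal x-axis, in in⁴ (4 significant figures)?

Break the section into simple shapes (no overlaps), measuring from the bottom-left corner of the bounding box.
Plate: 5.6 × 1, A = 5.6 in², y = 0.5 in, Ī = 0.466667 in⁴.
Hole 1 (subtracted): ⌀0.3, A = 0.0706858 in², y = 0.5 in, Ī = 0.000397608 in⁴.
Hole 2 (subtracted): ⌀0.3, A = 0.0706858 in², y = 0.5 in, Ī = 0.000397608 in⁴.
Hole 3 (subtracted): ⌀0.3, A = 0.0706858 in², y = 0.5 in, Ī = 0.000397608 in⁴.
By symmetry the centroid is at mid-height, ȳ = 0.5 in.
All pieces are centred on the centroidal x-axis, so I = ΣĪ (holes subtracted) = 0.465474 in⁴.

I_x ≈ 0.4655 in⁴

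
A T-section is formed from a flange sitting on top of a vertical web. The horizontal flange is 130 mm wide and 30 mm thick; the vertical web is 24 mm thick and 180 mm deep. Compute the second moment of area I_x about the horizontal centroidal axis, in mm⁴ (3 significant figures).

Decompose the section into non-overlapping parts with the origin at the bottom-left of its bounding rectangle.
Flange: 130 × 30, A = 3 900 mm², y = 195 mm, Ī = 292 500 mm⁴.
Web: 24 × 180, A = 4 320 mm², y = 90 mm, Ī = 11 664 000 mm⁴.
Centroid: ȳ = ΣA·y / ΣA = 139.82 mm.
Transfer each piece to the horizontal centroidal axis using Ī + A·d² with d = y − 139.82:
  flange: d = 55.182 mm → contributes +12 168 415 mm⁴
  web: d = -49.818 mm → contributes +22 385 312 mm⁴
Total I = 34 553 726 mm⁴.

I_x ≈ 3.46 × 10⁷ mm⁴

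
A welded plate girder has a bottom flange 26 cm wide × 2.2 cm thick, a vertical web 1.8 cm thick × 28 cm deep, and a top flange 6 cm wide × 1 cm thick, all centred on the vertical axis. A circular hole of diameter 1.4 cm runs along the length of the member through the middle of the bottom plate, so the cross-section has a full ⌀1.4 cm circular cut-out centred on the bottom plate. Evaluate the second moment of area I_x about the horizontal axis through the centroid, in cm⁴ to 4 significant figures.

Treat the section as a set of non-overlapping primitives; coordinates are from the bounding-box lower-left.
Bottom plate: 26 × 2.2, A = 57.2 cm², y = 1.1 cm, Ī = 23.0707 cm⁴.
Web plate: 1.8 × 28, A = 50.4 cm², y = 16.2 cm, Ī = 3292.8 cm⁴.
Top plate: 6 × 1, A = 6 cm², y = 30.7 cm, Ī = 0.5 cm⁴.
Hole (subtracted): ⌀1.4, A = 1.53938 cm², y = 1.1 cm, Ī = 0.188574 cm⁴.
Centroid: ȳ = ΣA·y / ΣA = 9.47618 cm.
Transfer each piece to the horizontal axis through the centroid using Ī + A·d² with d = y − 9.47618:
  bottom plate: d = -8.37618 cm → contributes +4036.25 cm⁴
  web plate: d = 6.72382 cm → contributes +5571.37 cm⁴
  top plate: d = 21.2238 cm → contributes +2703.2 cm⁴
  hole: d = -8.37618 cm → contributes −108.192 cm⁴
Total I = 12202.6 cm⁴.

I_x ≈ 1.220 × 10⁴ cm⁴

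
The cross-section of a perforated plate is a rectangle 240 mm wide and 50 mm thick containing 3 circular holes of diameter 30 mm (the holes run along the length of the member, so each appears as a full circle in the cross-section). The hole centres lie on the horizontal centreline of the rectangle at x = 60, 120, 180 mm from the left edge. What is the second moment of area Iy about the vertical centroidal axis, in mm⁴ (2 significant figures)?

Iy ≈ 5.2 × 10⁷ mm⁴

Treat the section as a set of non-overlapping primitives; coordinates are from the bounding-box lower-left.
Plate: 240 × 50, A = 12 000 mm², x = 120 mm, Ī = 57 600 000 mm⁴.
Hole 1 (subtracted): ⌀30, A = 706.9 mm², x = 60 mm, Ī = 39 761 mm⁴.
Hole 2 (subtracted): ⌀30, A = 706.9 mm², x = 120 mm, Ī = 39 761 mm⁴.
Hole 3 (subtracted): ⌀30, A = 706.9 mm², x = 180 mm, Ī = 39 761 mm⁴.
By symmetry the centroid is at mid-width, x̄ = 120 mm.
Transfer each piece to the vertical centroidal axis using Ī + A·d² with d = x − 120:
  plate: d = 0 mm → contributes +57 600 000 mm⁴
  hole 1: d = -60 mm → contributes −2 584 451 mm⁴
  hole 2: d = 0 mm → contributes −39 761 mm⁴
  hole 3: d = 60 mm → contributes −2 584 451 mm⁴
Total I = 52 391 338 mm⁴.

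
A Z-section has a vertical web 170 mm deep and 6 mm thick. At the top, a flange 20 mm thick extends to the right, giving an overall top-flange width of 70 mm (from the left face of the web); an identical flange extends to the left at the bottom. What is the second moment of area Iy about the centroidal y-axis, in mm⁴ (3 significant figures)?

Iy ≈ 4.01 × 10⁶ mm⁴

Treat the section as a set of non-overlapping primitives; coordinates are from the bounding-box lower-left.
Web: 6 × 170, A = 1 020 mm², x = 67 mm, Ī = 3 060 mm⁴.
Top flange (beyond web): 64 × 20, A = 1 280 mm², x = 102 mm, Ī = 436 907 mm⁴.
Bottom flange (beyond web): 64 × 20, A = 1 280 mm², x = 32 mm, Ī = 436 907 mm⁴.
Centroid: x̄ = ΣA·x / ΣA = 67 mm.
Transfer each piece to the centroidal y-axis using Ī + A·d² with d = x − 67:
  web: d = 0 mm → contributes +3 060 mm⁴
  top flange (beyond web): d = 35 mm → contributes +2 004 907 mm⁴
  bottom flange (beyond web): d = -35 mm → contributes +2 004 907 mm⁴
Total I = 4 012 873 mm⁴.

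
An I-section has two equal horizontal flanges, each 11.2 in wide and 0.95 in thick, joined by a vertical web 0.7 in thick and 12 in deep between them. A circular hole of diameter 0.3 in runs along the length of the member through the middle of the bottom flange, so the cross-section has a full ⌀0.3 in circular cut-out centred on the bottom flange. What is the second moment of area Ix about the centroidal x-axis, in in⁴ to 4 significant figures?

Ix ≈ 991.6 in⁴

Split into non-overlapping primitives; take the origin at the lower-left of the bounding box.
Bottom flange: 11.2 × 0.95, A = 10.64 in², y = 0.475 in, Ī = 0.800217 in⁴.
Web: 0.7 × 12, A = 8.4 in², y = 6.95 in, Ī = 100.8 in⁴.
Top flange: 11.2 × 0.95, A = 10.64 in², y = 13.425 in, Ī = 0.800217 in⁴.
Hole (subtracted): ⌀0.3, A = 0.0706858 in², y = 0.475 in, Ī = 0.000397608 in⁴.
Centroid: ȳ = ΣA·y / ΣA = 6.96546 in.
Transfer each piece to the centroidal x-axis using Ī + A·d² with d = y − 6.96546:
  bottom flange: d = -6.49046 in → contributes +449.021 in⁴
  web: d = -0.0154577 in → contributes +100.802 in⁴
  top flange: d = 6.45954 in → contributes +444.762 in⁴
  hole: d = -6.49046 in → contributes −2.97811 in⁴
Total I = 991.607 in⁴.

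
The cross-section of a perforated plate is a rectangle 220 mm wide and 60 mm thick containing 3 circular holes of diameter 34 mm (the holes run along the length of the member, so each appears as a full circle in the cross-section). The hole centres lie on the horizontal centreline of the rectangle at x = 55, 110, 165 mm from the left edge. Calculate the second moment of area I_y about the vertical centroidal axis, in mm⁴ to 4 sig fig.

Split into non-overlapping primitives; take the origin at the lower-left of the bounding box.
Plate: 220 × 60, A = 13 200 mm², x = 110 mm, Ī = 53 240 000 mm⁴.
Hole 1 (subtracted): ⌀34, A = 907.92 mm², x = 55 mm, Ī = 65597.2 mm⁴.
Hole 2 (subtracted): ⌀34, A = 907.92 mm², x = 110 mm, Ī = 65597.2 mm⁴.
Hole 3 (subtracted): ⌀34, A = 907.92 mm², x = 165 mm, Ī = 65597.2 mm⁴.
By symmetry the centroid is at mid-width, x̄ = 110 mm.
Transfer each piece to the vertical centroidal axis using Ī + A·d² with d = x − 110:
  plate: d = 0 mm → contributes +53 240 000 mm⁴
  hole 1: d = -55 mm → contributes −2 812 056 mm⁴
  hole 2: d = 0 mm → contributes −65597.2 mm⁴
  hole 3: d = 55 mm → contributes −2 812 056 mm⁴
Total I = 47 550 291 mm⁴.

I_y ≈ 4.755 × 10⁷ mm⁴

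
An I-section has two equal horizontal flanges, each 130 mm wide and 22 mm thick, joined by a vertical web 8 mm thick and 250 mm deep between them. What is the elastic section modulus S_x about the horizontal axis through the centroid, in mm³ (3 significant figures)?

Split into non-overlapping primitives; take the origin at the lower-left of the bounding box.
Bottom flange: 130 × 22, A = 2 860 mm², y = 11 mm, Ī = 115 353 mm⁴.
Web: 8 × 250, A = 2 000 mm², y = 147 mm, Ī = 10 416 667 mm⁴.
Top flange: 130 × 22, A = 2 860 mm², y = 283 mm, Ī = 115 353 mm⁴.
By symmetry the centroid is at mid-height, ȳ = 147 mm.
Transfer each piece to the horizontal axis through the centroid using Ī + A·d² with d = y − 147:
  bottom flange: d = -136 mm → contributes +53 013 913 mm⁴
  web: d = 0 mm → contributes +10 416 667 mm⁴
  top flange: d = 136 mm → contributes +53 013 913 mm⁴
Total I = 116 444 493 mm⁴.
Extreme fibre distance c = 147 mm; S = I/c = 792 139 mm³.

S_x ≈ 7.92 × 10⁵ mm³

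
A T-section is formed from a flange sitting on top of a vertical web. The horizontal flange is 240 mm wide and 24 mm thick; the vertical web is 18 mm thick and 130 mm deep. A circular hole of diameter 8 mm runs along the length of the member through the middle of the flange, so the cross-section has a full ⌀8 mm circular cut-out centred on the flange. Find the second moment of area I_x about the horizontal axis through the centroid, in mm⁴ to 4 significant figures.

I_x ≈ 1.341 × 10⁷ mm⁴

Treat the section as a set of non-overlapping primitives; coordinates are from the bounding-box lower-left.
Flange: 240 × 24, A = 5 760 mm², y = 142 mm, Ī = 276 480 mm⁴.
Web: 18 × 130, A = 2 340 mm², y = 65 mm, Ī = 3 295 500 mm⁴.
Hole (subtracted): ⌀8, A = 50.2655 mm², y = 142 mm, Ī = 201.062 mm⁴.
Centroid: ȳ = ΣA·y / ΣA = 119.617 mm.
Transfer each piece to the horizontal axis through the centroid using Ī + A·d² with d = y − 119.617:
  flange: d = 22.3833 mm → contributes +3 162 322 mm⁴
  web: d = -54.6167 mm → contributes +10 275 670 mm⁴
  hole: d = 22.3833 mm → contributes −25384.8 mm⁴
Total I = 13 412 607 mm⁴.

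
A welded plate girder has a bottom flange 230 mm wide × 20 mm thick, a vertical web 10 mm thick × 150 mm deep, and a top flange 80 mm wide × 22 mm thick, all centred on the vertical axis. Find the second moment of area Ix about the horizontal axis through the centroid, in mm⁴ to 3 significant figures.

Split into non-overlapping primitives; take the origin at the lower-left of the bounding box.
Bottom plate: 230 × 20, A = 4 600 mm², y = 10 mm, Ī = 153 333 mm⁴.
Web plate: 10 × 150, A = 1 500 mm², y = 95 mm, Ī = 2 812 500 mm⁴.
Top plate: 80 × 22, A = 1 760 mm², y = 181 mm, Ī = 70 987 mm⁴.
Centroid: ȳ = ΣA·y / ΣA = 64.511 mm.
Transfer each piece to the horizontal axis through the centroid using Ī + A·d² with d = y − 64.511:
  bottom plate: d = -54.511 mm → contributes +13 822 225 mm⁴
  web plate: d = 30.489 mm → contributes +4 206 827 mm⁴
  top plate: d = 116.49 mm → contributes +23 953 451 mm⁴
Total I = 41 982 504 mm⁴.

Ix ≈ 4.20 × 10⁷ mm⁴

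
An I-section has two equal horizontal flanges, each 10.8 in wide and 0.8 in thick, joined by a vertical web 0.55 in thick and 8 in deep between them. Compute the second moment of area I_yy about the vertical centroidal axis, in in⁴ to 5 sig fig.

Break the section into simple shapes (no overlaps), measuring from the bottom-left corner of the bounding box.
Bottom flange: 10.8 × 0.8, A = 8.64 in², x = 5.4 in, Ī = 83.9808 in⁴.
Web: 0.55 × 8, A = 4.4 in², x = 5.4 in, Ī = 0.1109167 in⁴.
Top flange: 10.8 × 0.8, A = 8.64 in², x = 5.4 in, Ī = 83.9808 in⁴.
By symmetry the centroid is at mid-width, x̄ = 5.4 in.
All pieces are centred on the vertical centroidal axis, so I = ΣĪ = 168.0725 in⁴.

I_yy ≈ 168.07 in⁴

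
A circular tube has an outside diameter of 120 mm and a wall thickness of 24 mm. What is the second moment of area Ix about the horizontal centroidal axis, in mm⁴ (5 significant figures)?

Ix ≈ 8.8596 × 10⁶ mm⁴

Break the section into simple shapes (no overlaps), measuring from the bottom-left corner of the bounding box.
Outer circle: ⌀120, A = 11309.73 mm², y = 60 mm, Ī = 10 178 760 mm⁴.
Bore (subtracted): ⌀72, A = 4071.504 mm², y = 60 mm, Ī = 1 319 167 mm⁴.
By symmetry the centroid is at mid-height, ȳ = 60 mm.
All pieces are centred on the horizontal centroidal axis, so I = ΣĪ (holes subtracted) = 8 859 593 mm⁴.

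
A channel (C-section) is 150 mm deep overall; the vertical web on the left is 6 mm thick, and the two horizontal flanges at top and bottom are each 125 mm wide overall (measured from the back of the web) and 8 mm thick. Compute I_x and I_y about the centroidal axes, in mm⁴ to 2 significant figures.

Decompose the section into non-overlapping parts with the origin at the bottom-left of its bounding rectangle.
Web: 6 × 150, A = 900 mm², y = 75 mm, Ī = 1 687 500 mm⁴.
Top flange (beyond web): 119 × 8, A = 952 mm², y = 146 mm, Ī = 5 077 mm⁴.
Bottom flange (beyond web): 119 × 8, A = 952 mm², y = 4 mm, Ī = 5 077 mm⁴.
By symmetry the centroid is at mid-height, ȳ = 75 mm.
Transfer each piece to the centroidal x-axis using Ī + A·d² with d = y − 75:
  web: d = 0 mm → contributes +1 687 500 mm⁴
  top flange (beyond web): d = 71 mm → contributes +4 804 109 mm⁴
  bottom flange (beyond web): d = -71 mm → contributes +4 804 109 mm⁴
Total I = 11 295 719 mm⁴.
For the y-axis: x̄ = 45.44 mm.
Repeating about the centroidal y-axis gives I_y = 4 636 793 mm⁴.

I_x ≈ 1.1 × 10⁷ mm⁴, I_y ≈ 4.6 × 10⁶ mm⁴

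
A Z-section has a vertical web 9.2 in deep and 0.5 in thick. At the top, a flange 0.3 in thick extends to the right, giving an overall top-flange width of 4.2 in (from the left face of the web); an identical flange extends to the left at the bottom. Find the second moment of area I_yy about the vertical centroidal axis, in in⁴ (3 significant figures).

I_yy ≈ 12.4 in⁴

Break the section into simple shapes (no overlaps), measuring from the bottom-left corner of the bounding box.
Web: 0.5 × 9.2, A = 4.6 in², x = 3.95 in, Ī = 0.095833 in⁴.
Top flange (beyond web): 3.7 × 0.3, A = 1.11 in², x = 6.05 in, Ī = 1.2663 in⁴.
Bottom flange (beyond web): 3.7 × 0.3, A = 1.11 in², x = 1.85 in, Ī = 1.2663 in⁴.
Centroid: x̄ = ΣA·x / ΣA = 3.95 in.
Transfer each piece to the vertical centroidal axis using Ī + A·d² with d = x − 3.95:
  web: d = 0 in → contributes +0.095833 in⁴
  top flange (beyond web): d = 2.1 in → contributes +6.1614 in⁴
  bottom flange (beyond web): d = -2.1 in → contributes +6.1614 in⁴
Total I = 12.419 in⁴.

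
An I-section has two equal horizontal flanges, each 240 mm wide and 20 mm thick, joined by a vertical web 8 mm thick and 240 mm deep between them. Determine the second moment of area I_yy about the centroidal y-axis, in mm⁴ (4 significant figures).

I_yy ≈ 4.609 × 10⁷ mm⁴

Break the section into simple shapes (no overlaps), measuring from the bottom-left corner of the bounding box.
Bottom flange: 240 × 20, A = 4 800 mm², x = 120 mm, Ī = 23 040 000 mm⁴.
Web: 8 × 240, A = 1 920 mm², x = 120 mm, Ī = 10 240 mm⁴.
Top flange: 240 × 20, A = 4 800 mm², x = 120 mm, Ī = 23 040 000 mm⁴.
By symmetry the centroid is at mid-width, x̄ = 120 mm.
All pieces are centred on the centroidal y-axis, so I = ΣĪ = 46 090 240 mm⁴.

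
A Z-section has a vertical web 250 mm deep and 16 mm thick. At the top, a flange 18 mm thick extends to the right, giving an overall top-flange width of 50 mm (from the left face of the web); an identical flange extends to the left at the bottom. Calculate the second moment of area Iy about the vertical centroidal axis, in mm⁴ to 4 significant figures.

Iy ≈ 9.682 × 10⁵ mm⁴

Decompose the section into non-overlapping parts with the origin at the bottom-left of its bounding rectangle.
Web: 16 × 250, A = 4 000 mm², x = 42 mm, Ī = 85333.3 mm⁴.
Top flange (beyond web): 34 × 18, A = 612 mm², x = 67 mm, Ī = 58 956 mm⁴.
Bottom flange (beyond web): 34 × 18, A = 612 mm², x = 17 mm, Ī = 58 956 mm⁴.
Centroid: x̄ = ΣA·x / ΣA = 42 mm.
Transfer each piece to the vertical centroidal axis using Ī + A·d² with d = x − 42:
  web: d = 0 mm → contributes +85333.3 mm⁴
  top flange (beyond web): d = 25 mm → contributes +441 456 mm⁴
  bottom flange (beyond web): d = -25 mm → contributes +441 456 mm⁴
Total I = 968 245 mm⁴.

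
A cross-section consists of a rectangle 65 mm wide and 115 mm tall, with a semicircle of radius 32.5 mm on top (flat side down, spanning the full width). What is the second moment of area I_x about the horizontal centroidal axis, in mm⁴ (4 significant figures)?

Treat the section as a set of non-overlapping primitives; coordinates are from the bounding-box lower-left.
Rectangular body: 65 × 115, A = 7 475 mm², y = 57.5 mm, Ī = 8 238 073 mm⁴.
Semicircular cap: semicircle r = 32.5, A = 1659.15 mm², y = 128.793 mm, Ī = 122 452 mm⁴.
Centroid: ȳ = ΣA·y / ΣA = 70.4499 mm.
Transfer each piece to the horizontal centroidal axis using Ī + A·d² with d = y − 70.4499:
  rectangular body: d = -12.9499 mm → contributes +9 491 638 mm⁴
  semicircular cap: d = 58.3435 mm → contributes +5 770 149 mm⁴
Total I = 15 261 786 mm⁴.

I_x ≈ 1.526 × 10⁷ mm⁴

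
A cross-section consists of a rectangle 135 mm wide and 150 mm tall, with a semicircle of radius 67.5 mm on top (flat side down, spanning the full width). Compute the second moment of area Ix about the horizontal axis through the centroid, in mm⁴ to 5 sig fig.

Split into non-overlapping primitives; take the origin at the lower-left of the bounding box.
Rectangular body: 135 × 150, A = 20 250 mm², y = 75 mm, Ī = 37 968 750 mm⁴.
Semicircular cap: semicircle r = 67.5, A = 7156.941 mm², y = 178.6479 mm, Ī = 2 278 490 mm⁴.
Centroid: ȳ = ΣA·y / ΣA = 102.0662 mm.
Transfer each piece to the horizontal axis through the centroid using Ī + A·d² with d = y − 102.0662:
  rectangular body: d = -27.0662 mm → contributes +52 803 481 mm⁴
  semicircular cap: d = 76.58169 mm → contributes +44 252 193 mm⁴
Total I = 97 055 674 mm⁴.

Ix ≈ 9.7056 × 10⁷ mm⁴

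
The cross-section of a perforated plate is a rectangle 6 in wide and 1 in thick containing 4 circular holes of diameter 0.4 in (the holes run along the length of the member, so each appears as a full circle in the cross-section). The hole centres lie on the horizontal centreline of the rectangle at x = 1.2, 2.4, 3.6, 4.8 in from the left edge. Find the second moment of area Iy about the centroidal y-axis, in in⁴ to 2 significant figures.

Iy ≈ 17 in⁴

Treat the section as a set of non-overlapping primitives; coordinates are from the bounding-box lower-left.
Plate: 6 × 1, A = 6 in², x = 3 in, Ī = 18 in⁴.
Hole 1 (subtracted): ⌀0.4, A = 0.1257 in², x = 1.2 in, Ī = 0.001257 in⁴.
Hole 2 (subtracted): ⌀0.4, A = 0.1257 in², x = 2.4 in, Ī = 0.001257 in⁴.
Hole 3 (subtracted): ⌀0.4, A = 0.1257 in², x = 3.6 in, Ī = 0.001257 in⁴.
Hole 4 (subtracted): ⌀0.4, A = 0.1257 in², x = 4.8 in, Ī = 0.001257 in⁴.
By symmetry the centroid is at mid-width, x̄ = 3 in.
Transfer each piece to the centroidal y-axis using Ī + A·d² with d = x − 3:
  plate: d = 0 in → contributes +18 in⁴
  hole 1: d = -1.8 in → contributes −0.4084 in⁴
  hole 2: d = -0.6 in → contributes −0.0465 in⁴
  hole 3: d = 0.6 in → contributes −0.0465 in⁴
  hole 4: d = 1.8 in → contributes −0.4084 in⁴
Total I = 17.09 in⁴.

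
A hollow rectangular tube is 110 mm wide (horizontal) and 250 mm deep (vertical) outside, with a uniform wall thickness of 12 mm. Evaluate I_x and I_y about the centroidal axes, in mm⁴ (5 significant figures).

I_x ≈ 6.0503 × 10⁷ mm⁴, I_y ≈ 1.5750 × 10⁷ mm⁴

Treat the section as a set of non-overlapping primitives; coordinates are from the bounding-box lower-left.
Outer rectangle: 110 × 250, A = 27 500 mm², y = 125 mm, Ī = 143 229 167 mm⁴.
Inner void (subtracted): 86 × 226, A = 19 436 mm², y = 125 mm, Ī = 82 726 095 mm⁴.
By symmetry the centroid is at mid-height, ȳ = 125 mm.
All pieces are centred on the centroidal x-axis, so I = ΣĪ (holes subtracted) = 60 503 072 mm⁴.
Repeating about the centroidal y-axis gives I_y = 15 750 112 mm⁴.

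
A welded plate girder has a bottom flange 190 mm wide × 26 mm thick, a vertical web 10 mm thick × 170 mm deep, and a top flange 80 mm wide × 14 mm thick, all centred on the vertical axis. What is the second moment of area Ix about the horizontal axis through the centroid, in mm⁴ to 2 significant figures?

Ix ≈ 4.3 × 10⁷ mm⁴

Treat the section as a set of non-overlapping primitives; coordinates are from the bounding-box lower-left.
Bottom plate: 190 × 26, A = 4 940 mm², y = 13 mm, Ī = 278 287 mm⁴.
Web plate: 10 × 170, A = 1 700 mm², y = 111 mm, Ī = 4 094 167 mm⁴.
Top plate: 80 × 14, A = 1 120 mm², y = 203 mm, Ī = 18 293 mm⁴.
Centroid: ȳ = ΣA·y / ΣA = 61.89 mm.
Transfer each piece to the horizontal axis through the centroid using Ī + A·d² with d = y − 61.89:
  bottom plate: d = -48.89 mm → contributes +12 086 880 mm⁴
  web plate: d = 49.11 mm → contributes +8 193 921 mm⁴
  top plate: d = 141.1 mm → contributes +22 319 215 mm⁴
Total I = 42 600 016 mm⁴.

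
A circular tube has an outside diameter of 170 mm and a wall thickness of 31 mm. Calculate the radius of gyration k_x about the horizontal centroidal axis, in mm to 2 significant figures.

Treat the section as a set of non-overlapping primitives; coordinates are from the bounding-box lower-left.
Outer circle: ⌀170, A = 22 698 mm², y = 85 mm, Ī = 40 998 275 mm⁴.
Bore (subtracted): ⌀108, A = 9 161 mm², y = 85 mm, Ī = 6 678 285 mm⁴.
By symmetry the centroid is at mid-height, ȳ = 85 mm.
All pieces are centred on the horizontal centroidal axis, so I = ΣĪ (holes subtracted) = 34 319 990 mm⁴.
Radius of gyration: k = √(I/A) = √(34 319 990 / 13 537) = 50.35 mm.

k_x ≈ 50 mm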